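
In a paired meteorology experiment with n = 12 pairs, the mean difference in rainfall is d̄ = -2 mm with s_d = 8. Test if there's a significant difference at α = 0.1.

t = d̄/(s_d/√n) = -2/(8/√12) = -0.866. df = 11, critical t = ±1.796. Fail to reject H₀.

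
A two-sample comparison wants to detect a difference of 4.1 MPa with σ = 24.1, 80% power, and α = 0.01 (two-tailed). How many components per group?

n per group = 2(z_α/2 + z_β)²σ²/d² = 2×(2.576 + 0.84)²×24.1²/4.1² = 806.4 → n = 807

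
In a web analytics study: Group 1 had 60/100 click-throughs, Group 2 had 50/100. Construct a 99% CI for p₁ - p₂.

p̂₁ = 0.6, p̂₂ = 0.5. Difference = 0.1. CI = (-0.08, 0.28)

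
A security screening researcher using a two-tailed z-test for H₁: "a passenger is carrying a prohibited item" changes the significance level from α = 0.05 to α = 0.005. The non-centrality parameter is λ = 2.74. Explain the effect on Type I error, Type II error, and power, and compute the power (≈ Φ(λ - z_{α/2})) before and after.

Decreasing α from 0.05 to 0.005:
• Type I error rate decreases (α is the Type I rate by definition).
• Critical value moves from z_{α/2} = 1.96 to 2.807, so power = Φ(λ - z_{α/2}) goes from Φ(2.74 - 1.96) = 0.782 to Φ(2.74 - 2.807) = 0.473.
• Type II error rate β = 1 - power therefore increases (0.218 → 0.527).
Appropriate when false positives are costly — here, detaining an innocent passenger — delay and inconvenience.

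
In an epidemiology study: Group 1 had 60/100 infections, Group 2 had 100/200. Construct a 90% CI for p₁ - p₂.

p̂₁ = 0.6, p̂₂ = 0.5. Difference = 0.1. CI = (0.001, 0.199)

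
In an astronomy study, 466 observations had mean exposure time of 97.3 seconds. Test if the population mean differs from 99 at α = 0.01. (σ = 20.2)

z = (x̄ - μ₀)/(σ/√n) = (97.3 - 99)/(20.2/√466) = -1.817. Critical value: ±2.576. Since |-1.817| ≤ 2.576, Fail to reject H₀.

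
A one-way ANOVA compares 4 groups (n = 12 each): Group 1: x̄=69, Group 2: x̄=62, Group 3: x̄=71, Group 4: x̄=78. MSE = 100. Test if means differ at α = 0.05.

Grand mean = 70.0. SS_between = 1560.0, MS_between = 520.0. F = 5.2, F_crit ≈ 2.816. Reject H₀.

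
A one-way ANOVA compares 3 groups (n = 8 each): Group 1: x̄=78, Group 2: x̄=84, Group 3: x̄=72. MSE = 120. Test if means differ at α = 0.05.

Grand mean = 78.0. SS_between = 576.0, MS_between = 288.0. F = 2.4, F_crit ≈ 3.467. Fail to reject H₀.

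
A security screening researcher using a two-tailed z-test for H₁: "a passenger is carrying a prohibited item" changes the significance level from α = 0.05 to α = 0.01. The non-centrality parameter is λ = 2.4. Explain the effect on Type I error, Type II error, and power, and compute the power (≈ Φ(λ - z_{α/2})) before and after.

Decreasing α from 0.05 to 0.01:
• Type I error rate decreases (α is the Type I rate by definition).
• Critical value moves from z_{α/2} = 1.96 to 2.576, so power = Φ(λ - z_{α/2}) goes from Φ(2.4 - 1.96) = 0.67 to Φ(2.4 - 2.576) = 0.43.
• Type II error rate β = 1 - power therefore increases (0.33 → 0.57).
Appropriate when false positives are costly — here, detaining an innocent passenger — delay and inconvenience.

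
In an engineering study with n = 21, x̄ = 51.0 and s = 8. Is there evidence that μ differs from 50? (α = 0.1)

t = (x̄ - μ₀)/(s/√n) = (51.0 - 50)/(8/√21) = 0.573. df = 20, critical t = ±1.725. Fail to reject H₀.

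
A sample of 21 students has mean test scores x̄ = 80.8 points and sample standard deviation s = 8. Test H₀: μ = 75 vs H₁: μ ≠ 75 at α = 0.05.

t = (x̄ - μ₀)/(s/√n) = (80.8 - 75)/(8/√21) = 3.322. df = 20, critical t = ±2.086. Reject H₀.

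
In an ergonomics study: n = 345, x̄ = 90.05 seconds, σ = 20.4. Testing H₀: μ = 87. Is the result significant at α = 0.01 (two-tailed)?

z = (90.05 - 87)/(20.4/√345) = 2.777. Since |z| > 2.576, significant at α = 0.01.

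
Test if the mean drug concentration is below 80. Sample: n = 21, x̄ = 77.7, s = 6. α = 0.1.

t = (77.7 - 80)/(6/√21) = -1.757, df = 20. Critical t = -1.325. Reject H₀.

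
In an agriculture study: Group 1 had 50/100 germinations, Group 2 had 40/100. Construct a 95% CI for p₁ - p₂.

p̂₁ = 0.5, p̂₂ = 0.4. Difference = 0.1. CI = (-0.037, 0.237)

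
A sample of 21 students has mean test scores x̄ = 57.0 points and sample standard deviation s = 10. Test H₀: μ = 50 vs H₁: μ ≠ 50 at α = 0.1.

t = (x̄ - μ₀)/(s/√n) = (57.0 - 50)/(10/√21) = 3.208. df = 20, critical t = ±1.725. Reject H₀.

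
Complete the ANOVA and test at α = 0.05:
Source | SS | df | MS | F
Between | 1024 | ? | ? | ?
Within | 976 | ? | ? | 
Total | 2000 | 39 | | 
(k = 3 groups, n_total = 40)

df_between = 2, df_within = 37. MS_between = 512.0, MS_within = 26.38. F = 19.41, F_crit ≈ 3.252. Reject H₀.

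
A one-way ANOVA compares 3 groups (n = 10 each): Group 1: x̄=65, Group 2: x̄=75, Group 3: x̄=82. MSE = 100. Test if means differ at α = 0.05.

Grand mean = 74.0. SS_between = 1460.0, MS_between = 730.0. F = 7.3, F_crit ≈ 3.354. Reject H₀.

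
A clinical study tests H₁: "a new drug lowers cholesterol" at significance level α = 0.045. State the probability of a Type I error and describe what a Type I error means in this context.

P(Type I error) = α = 0.045. A Type I error is rejecting H₀ when H₀ is actually true (false positive) — here, concluding that a new drug lowers cholesterol when in fact this is not the case. Consequence: approving an ineffective drug — patients take a useless medication and may skip effective alternatives.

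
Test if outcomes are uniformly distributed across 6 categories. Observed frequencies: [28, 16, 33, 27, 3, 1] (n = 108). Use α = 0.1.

Expected = 18 each. χ² = Σ(O-E)²/E = 51.333. df = 5, critical value = 9.236. Reject H₀.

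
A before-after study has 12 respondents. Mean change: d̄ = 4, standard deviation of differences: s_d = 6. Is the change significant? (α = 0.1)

t = d̄/(s_d/√n) = 4/(6/√12) = 2.309. df = 11, critical t = ±1.796. Reject H₀.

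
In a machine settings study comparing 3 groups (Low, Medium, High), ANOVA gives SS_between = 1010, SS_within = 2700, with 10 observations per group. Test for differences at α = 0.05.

df_between = 2, df_within = 27. F = MS_between/MS_within = 505.0/100.0 = 5.05. F_crit ≈ 3.354. Reject H₀. At least one mean differs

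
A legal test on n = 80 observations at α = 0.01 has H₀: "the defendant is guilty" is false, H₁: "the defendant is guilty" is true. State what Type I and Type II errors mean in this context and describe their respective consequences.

Type I (false positive): concluding that the defendant is guilty when it is not — convicting an innocent person. Type II (false negative): failing to conclude that the defendant is guilty when it is — acquitting a guilty person. Which is costlier depends on domain priorities and is a judgement call rather than a statistical fact.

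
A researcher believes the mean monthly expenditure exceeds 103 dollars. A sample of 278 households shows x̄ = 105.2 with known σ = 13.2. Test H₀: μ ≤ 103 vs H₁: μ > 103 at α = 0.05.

z = 2.779. Critical value: 1.645. Reject H₀.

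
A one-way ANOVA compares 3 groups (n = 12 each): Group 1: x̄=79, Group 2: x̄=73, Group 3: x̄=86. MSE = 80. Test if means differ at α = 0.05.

Grand mean = 79.33. SS_between = 1016.0, MS_between = 508.0. F = 6.35, F_crit ≈ 3.285. Reject H₀.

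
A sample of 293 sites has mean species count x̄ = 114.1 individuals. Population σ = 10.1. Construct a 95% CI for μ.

CI = x̄ ± z*(σ/√n) = 114.1 ± 1.96(10.1/√293) = 114.1 ± 1.16 = (112.94, 115.26)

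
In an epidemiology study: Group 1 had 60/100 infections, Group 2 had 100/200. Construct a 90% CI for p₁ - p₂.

p̂₁ = 0.6, p̂₂ = 0.5. Difference = 0.1. CI = (0.001, 0.199)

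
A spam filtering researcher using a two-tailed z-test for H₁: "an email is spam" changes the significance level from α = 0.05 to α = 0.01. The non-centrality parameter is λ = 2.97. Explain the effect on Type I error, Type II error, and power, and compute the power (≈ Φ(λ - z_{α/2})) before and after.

Decreasing α from 0.05 to 0.01:
• Type I error rate decreases (α is the Type I rate by definition).
• Critical value moves from z_{α/2} = 1.96 to 2.576, so power = Φ(λ - z_{α/2}) goes from Φ(2.97 - 1.96) = 0.844 to Φ(2.97 - 2.576) = 0.653.
• Type II error rate β = 1 - power therefore increases (0.156 → 0.347).
Appropriate when false positives are costly — here, a legitimate email is sent to the spam folder and the user misses it.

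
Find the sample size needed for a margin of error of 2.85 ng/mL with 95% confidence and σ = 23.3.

n = (z*σ/E)² = (1.96×23.3/2.85)² = 256.8 → n = 257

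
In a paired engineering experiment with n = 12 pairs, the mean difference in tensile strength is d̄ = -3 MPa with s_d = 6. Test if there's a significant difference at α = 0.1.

t = d̄/(s_d/√n) = -3/(6/√12) = -1.732. df = 11, critical t = ±1.796. Fail to reject H₀.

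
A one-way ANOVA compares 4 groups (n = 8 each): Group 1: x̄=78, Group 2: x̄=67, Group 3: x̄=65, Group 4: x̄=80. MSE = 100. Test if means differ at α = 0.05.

Grand mean = 72.5. SS_between = 1384.0, MS_between = 461.33. F = 4.613, F_crit ≈ 2.947. Reject H₀.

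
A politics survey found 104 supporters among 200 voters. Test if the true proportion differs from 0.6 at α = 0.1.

p̂ = 0.52, p₀ = 0.6. z = (p̂ - p₀)/√(p₀(1-p₀)/n) = -2.309. Critical: ±1.645. Reject H₀.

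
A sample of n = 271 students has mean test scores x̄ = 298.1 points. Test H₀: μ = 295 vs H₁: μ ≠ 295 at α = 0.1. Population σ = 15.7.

z = (x̄ - μ₀)/(σ/√n) = (298.1 - 295)/(15.7/√271) = 3.25. Critical value: ±1.645. Since |3.25| > 1.645, Reject H₀.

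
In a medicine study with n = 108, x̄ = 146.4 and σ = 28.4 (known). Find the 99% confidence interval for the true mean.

CI = x̄ ± z*(σ/√n) = 146.4 ± 2.576(28.4/√108) = 146.4 ± 7.04 = (139.36, 153.44)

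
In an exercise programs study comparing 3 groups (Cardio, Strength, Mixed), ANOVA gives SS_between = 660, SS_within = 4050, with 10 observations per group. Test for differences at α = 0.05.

df_between = 2, df_within = 27. F = MS_between/MS_within = 330.0/150.0 = 2.2. F_crit ≈ 3.354. Fail to reject H₀.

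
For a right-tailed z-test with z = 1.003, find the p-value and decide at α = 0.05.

p = P(Z > 1.003) = 1 - Φ(1.003) ≈ 0.1579. Since p ≥ 0.05, fail to reject H₀ (not significant) at α = 0.05.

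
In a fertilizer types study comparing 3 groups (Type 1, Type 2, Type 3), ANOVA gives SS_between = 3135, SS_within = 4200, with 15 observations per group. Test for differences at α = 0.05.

df_between = 2, df_within = 42. F = MS_between/MS_within = 1567.5/100.0 = 15.675. F_crit ≈ 3.22. Reject H₀. At least one mean differs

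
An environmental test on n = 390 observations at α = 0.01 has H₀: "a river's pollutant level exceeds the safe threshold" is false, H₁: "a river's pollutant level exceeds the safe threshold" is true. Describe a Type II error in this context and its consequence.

Type II error: failing to reject H₀ when it is false — concluding that a river's pollutant level exceeds the safe threshold is not supported when in fact it is. Consequence: allowing unsafe pollution to continue.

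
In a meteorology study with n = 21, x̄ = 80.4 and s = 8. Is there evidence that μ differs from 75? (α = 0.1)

t = (x̄ - μ₀)/(s/√n) = (80.4 - 75)/(8/√21) = 3.093. df = 20, critical t = ±1.725. Reject H₀.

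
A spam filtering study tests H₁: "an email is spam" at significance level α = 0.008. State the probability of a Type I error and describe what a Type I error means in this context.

P(Type I error) = α = 0.008. A Type I error is rejecting H₀ when H₀ is actually true (false positive) — here, concluding that an email is spam when in fact this is not the case. Consequence: a legitimate email is sent to the spam folder and the user misses it.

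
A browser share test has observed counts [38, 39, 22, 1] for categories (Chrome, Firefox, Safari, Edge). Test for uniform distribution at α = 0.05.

Expected = 25 each. χ² = Σ(O-E)²/E = 38.0. df = 3, critical value = 7.815. Reject H₀.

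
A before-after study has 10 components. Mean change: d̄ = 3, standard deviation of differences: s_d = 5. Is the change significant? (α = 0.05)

t = d̄/(s_d/√n) = 3/(5/√10) = 1.897. df = 9, critical t = ±2.262. Fail to reject H₀.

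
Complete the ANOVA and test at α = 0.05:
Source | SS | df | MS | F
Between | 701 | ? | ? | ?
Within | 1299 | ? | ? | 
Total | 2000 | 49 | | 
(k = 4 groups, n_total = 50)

df_between = 3, df_within = 46. MS_between = 233.67, MS_within = 28.24. F = 8.275, F_crit ≈ 2.807. Reject H₀.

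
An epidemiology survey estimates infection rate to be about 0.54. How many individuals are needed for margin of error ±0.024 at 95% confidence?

n = z²p(1-p)/E² = 1.96²×0.54×0.46/0.024² = 1656.7 → n = 1657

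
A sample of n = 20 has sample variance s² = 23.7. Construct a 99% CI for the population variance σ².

df = 19. χ²_{0.005} = 38.582, χ²_{0.995} = 6.844. CI for σ² = ((n-1)s²/χ²_{α/2}, (n-1)s²/χ²_{1-α/2}) = (19·23.7/38.582, 19·23.7/6.844) = (11.67, 65.79)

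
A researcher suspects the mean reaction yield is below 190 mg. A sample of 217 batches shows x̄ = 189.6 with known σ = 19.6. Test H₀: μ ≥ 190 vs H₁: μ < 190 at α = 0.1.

z = -0.301. Critical value: -1.28. Fail to reject H₀.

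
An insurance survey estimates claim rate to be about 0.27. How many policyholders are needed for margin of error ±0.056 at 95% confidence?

n = z²p(1-p)/E² = 1.96²×0.27×0.73/0.056² = 241.4 → n = 242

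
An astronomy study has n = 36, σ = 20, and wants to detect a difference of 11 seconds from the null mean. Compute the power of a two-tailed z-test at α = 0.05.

SE = σ/√n = 20/√36 = 3.333. Non-centrality λ = d/SE = 11/3.333 = 3.3. Power ≈ Φ(λ - z_{α/2}) = Φ(3.3 - 1.96) = Φ(1.34) = 0.91.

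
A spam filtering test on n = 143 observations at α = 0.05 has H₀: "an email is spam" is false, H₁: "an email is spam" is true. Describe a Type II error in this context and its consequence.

Type II error: failing to reject H₀ when it is false — concluding that an email is spam is not supported when in fact it is. Consequence: a spam email lands in the inbox.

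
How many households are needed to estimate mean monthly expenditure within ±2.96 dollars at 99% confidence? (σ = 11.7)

n = (z*σ/E)² = (2.576×11.7/2.96)² = 103.7 → n = 104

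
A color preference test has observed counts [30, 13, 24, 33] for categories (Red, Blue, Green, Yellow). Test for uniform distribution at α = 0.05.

Expected = 25 each. χ² = Σ(O-E)²/E = 9.36. df = 3, critical value = 7.815. Reject H₀.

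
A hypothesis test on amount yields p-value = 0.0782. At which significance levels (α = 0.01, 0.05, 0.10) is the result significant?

p = 0.0782. Significant at: α = 0.1.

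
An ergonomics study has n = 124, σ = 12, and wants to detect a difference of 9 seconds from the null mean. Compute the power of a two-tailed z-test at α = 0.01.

SE = σ/√n = 12/√124 = 1.078. Non-centrality λ = d/SE = 9/1.078 = 8.352. Power ≈ Φ(λ - z_{α/2}) = Φ(8.352 - 2.576) = Φ(5.776) = 1.0.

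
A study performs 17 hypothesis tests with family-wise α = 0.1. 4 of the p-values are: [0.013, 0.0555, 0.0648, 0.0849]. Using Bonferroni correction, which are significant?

Bonferroni α = 0.1/17 = 0.00588. None of the given p-values are significant.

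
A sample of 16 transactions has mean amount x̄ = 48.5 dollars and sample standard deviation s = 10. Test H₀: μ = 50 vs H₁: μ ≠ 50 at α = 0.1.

t = (x̄ - μ₀)/(s/√n) = (48.5 - 50)/(10/√16) = -0.6. df = 15, critical t = ±1.753. Fail to reject H₀.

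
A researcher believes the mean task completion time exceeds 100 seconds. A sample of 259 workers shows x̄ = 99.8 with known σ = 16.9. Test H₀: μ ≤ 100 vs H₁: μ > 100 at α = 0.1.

z = -0.19. Critical value: 1.28. Fail to reject H₀.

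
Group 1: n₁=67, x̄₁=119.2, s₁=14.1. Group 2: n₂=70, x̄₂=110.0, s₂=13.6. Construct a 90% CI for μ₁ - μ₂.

Difference = 9.2. SE = √(14.1²/67 + 13.6²/70) = 2.368. CI = (5.3, 13.1)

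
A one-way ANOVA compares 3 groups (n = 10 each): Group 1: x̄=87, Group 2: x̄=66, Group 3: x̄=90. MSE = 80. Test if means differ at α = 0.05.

Grand mean = 81.0. SS_between = 3420.0, MS_between = 1710.0. F = 21.375, F_crit ≈ 3.354. Reject H₀.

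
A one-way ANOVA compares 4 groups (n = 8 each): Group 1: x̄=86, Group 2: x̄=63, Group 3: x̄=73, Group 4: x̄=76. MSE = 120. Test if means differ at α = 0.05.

Grand mean = 74.5. SS_between = 2152.0, MS_between = 717.33. F = 5.978, F_crit ≈ 2.947. Reject H₀.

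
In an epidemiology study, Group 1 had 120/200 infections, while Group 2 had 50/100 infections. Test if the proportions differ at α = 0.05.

p̂₁ = 0.6, p̂₂ = 0.5, pooled p̂ = 0.567. z = 1.648. Critical: ±1.96. Fail to reject H₀.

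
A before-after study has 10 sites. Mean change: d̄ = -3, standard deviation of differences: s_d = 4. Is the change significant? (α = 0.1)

t = d̄/(s_d/√n) = -3/(4/√10) = -2.372. df = 9, critical t = ±1.833. Reject H₀.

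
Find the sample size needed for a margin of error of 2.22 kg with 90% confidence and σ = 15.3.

n = (z*σ/E)² = (1.645×15.3/2.22)² = 128.5 → n = 129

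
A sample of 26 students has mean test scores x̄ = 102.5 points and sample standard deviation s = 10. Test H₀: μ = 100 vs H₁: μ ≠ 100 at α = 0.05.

t = (x̄ - μ₀)/(s/√n) = (102.5 - 100)/(10/√26) = 1.275. df = 25, critical t = ±2.06. Fail to reject H₀.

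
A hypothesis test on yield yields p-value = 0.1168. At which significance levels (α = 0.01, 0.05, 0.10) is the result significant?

p = 0.1168. Not significant at any of the given levels.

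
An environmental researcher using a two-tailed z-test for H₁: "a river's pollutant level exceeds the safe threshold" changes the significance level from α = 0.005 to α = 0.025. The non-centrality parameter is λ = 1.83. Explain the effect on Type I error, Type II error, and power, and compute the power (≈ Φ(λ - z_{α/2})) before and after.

Increasing α from 0.005 to 0.025:
• Type I error rate increases (α is the Type I rate by definition).
• Critical value moves from z_{α/2} = 2.807 to 2.241, so power = Φ(λ - z_{α/2}) goes from Φ(1.83 - 2.807) = 0.164 to Φ(1.83 - 2.241) = 0.341.
• Type II error rate β = 1 - power therefore decreases (0.836 → 0.659).
Appropriate when false negatives are costly — here, allowing unsafe pollution to continue.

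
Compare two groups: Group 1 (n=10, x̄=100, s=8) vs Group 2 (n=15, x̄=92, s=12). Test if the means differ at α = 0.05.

Pooled sp = 10.62. t = 1.846, df = 23. Critical t = ±2.069. Fail to reject H₀.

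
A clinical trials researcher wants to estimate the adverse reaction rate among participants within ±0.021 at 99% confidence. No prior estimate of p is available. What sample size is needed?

Conservative approach: use p = 0.5 (maximizes p(1-p) = 0.25). n = z²(0.25)/E² = 2.576²×0.25/0.021² = 3761.8 → n = 3762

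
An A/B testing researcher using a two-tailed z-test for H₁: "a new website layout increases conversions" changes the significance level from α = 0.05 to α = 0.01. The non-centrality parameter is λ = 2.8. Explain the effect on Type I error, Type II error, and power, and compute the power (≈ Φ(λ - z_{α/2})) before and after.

Decreasing α from 0.05 to 0.01:
• Type I error rate decreases (α is the Type I rate by definition).
• Critical value moves from z_{α/2} = 1.96 to 2.576, so power = Φ(λ - z_{α/2}) goes from Φ(2.8 - 1.96) = 0.8 to Φ(2.8 - 2.576) = 0.589.
• Type II error rate β = 1 - power therefore increases (0.2 → 0.411).
Appropriate when false positives are costly — here, rolling out a layout that doesn't actually help — wasted engineering effort.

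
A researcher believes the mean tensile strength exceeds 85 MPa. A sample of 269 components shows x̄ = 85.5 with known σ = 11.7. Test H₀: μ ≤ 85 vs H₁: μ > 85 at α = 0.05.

z = 0.701. Critical value: 1.645. Fail to reject H₀.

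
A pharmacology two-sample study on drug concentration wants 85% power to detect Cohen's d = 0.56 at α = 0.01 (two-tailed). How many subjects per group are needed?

z_{α/2} = 2.576, z_β = Φ⁻¹(0.85) = 1.036. For medium effect (d = 0.56): n per group = 2(z_{α/2} + z_β)²/d² = 2(2.576 + 1.036)²/0.56² = 83.2 → 84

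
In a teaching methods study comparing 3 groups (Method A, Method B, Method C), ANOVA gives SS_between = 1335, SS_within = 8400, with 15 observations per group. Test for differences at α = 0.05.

df_between = 2, df_within = 42. F = MS_between/MS_within = 667.5/200.0 = 3.337. F_crit ≈ 3.22. Reject H₀. At least one mean differs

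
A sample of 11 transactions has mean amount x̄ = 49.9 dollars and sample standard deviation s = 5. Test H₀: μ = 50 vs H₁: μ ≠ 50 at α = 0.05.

t = (x̄ - μ₀)/(s/√n) = (49.9 - 50)/(5/√11) = -0.066. df = 10, critical t = ±2.228. Fail to reject H₀.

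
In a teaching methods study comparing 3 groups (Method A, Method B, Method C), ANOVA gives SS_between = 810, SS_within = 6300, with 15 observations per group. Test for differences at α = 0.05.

df_between = 2, df_within = 42. F = MS_between/MS_within = 405.0/150.0 = 2.7. F_crit ≈ 3.22. Fail to reject H₀.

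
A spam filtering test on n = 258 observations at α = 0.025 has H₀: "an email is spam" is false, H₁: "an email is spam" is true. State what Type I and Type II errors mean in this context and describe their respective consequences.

Type I (false positive): concluding that an email is spam when it is not — a legitimate email is sent to the spam folder and the user misses it. Type II (false negative): failing to conclude that an email is spam when it is — a spam email lands in the inbox. Which is costlier depends on domain priorities and is a judgement call rather than a statistical fact.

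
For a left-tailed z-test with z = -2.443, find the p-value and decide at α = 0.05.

p = P(Z < -2.443) = Φ(-2.443) ≈ 0.0073. Since p < 0.05, reject H₀ (significant) at α = 0.05.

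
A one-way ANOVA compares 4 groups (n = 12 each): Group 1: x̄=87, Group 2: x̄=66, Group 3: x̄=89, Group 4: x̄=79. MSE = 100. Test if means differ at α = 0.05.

Grand mean = 80.25. SS_between = 3921.0, MS_between = 1307.0. F = 13.07, F_crit ≈ 2.816. Reject H₀.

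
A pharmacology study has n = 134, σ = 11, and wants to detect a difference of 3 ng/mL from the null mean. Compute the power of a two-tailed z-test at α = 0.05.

SE = σ/√n = 11/√134 = 0.95. Non-centrality λ = d/SE = 3/0.95 = 3.157. Power ≈ Φ(λ - z_{α/2}) = Φ(3.157 - 1.96) = Φ(1.197) = 0.884.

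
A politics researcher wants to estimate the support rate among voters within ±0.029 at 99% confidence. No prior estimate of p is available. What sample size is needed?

Conservative approach: use p = 0.5 (maximizes p(1-p) = 0.25). n = z²(0.25)/E² = 2.576²×0.25/0.029² = 1972.6 → n = 1973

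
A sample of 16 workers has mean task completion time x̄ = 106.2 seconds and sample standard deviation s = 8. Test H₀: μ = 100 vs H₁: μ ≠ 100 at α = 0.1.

t = (x̄ - μ₀)/(s/√n) = (106.2 - 100)/(8/√16) = 3.1. df = 15, critical t = ±1.753. Reject H₀.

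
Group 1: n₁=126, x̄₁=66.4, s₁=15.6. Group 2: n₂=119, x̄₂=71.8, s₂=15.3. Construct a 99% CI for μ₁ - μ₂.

Difference = -5.4. SE = √(15.6²/126 + 15.3²/119) = 1.974. CI = (-10.49, -0.31)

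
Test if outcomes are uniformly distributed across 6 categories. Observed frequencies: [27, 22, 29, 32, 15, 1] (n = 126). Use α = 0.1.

Expected = 21 each. χ² = Σ(O-E)²/E = 31.333. df = 5, critical value = 9.236. Reject H₀.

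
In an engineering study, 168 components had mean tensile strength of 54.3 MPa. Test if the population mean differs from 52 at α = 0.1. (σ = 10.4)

z = (x̄ - μ₀)/(σ/√n) = (54.3 - 52)/(10.4/√168) = 2.866. Critical value: ±1.645. Since |2.866| > 1.645, Reject H₀.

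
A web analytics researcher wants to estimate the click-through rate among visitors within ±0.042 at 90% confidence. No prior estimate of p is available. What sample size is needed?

Conservative approach: use p = 0.5 (maximizes p(1-p) = 0.25). n = z²(0.25)/E² = 1.645²×0.25/0.042² = 383.5 → n = 384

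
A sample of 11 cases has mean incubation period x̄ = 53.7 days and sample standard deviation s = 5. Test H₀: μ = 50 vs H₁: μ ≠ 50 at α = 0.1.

t = (x̄ - μ₀)/(s/√n) = (53.7 - 50)/(5/√11) = 2.454. df = 10, critical t = ±1.812. Reject H₀.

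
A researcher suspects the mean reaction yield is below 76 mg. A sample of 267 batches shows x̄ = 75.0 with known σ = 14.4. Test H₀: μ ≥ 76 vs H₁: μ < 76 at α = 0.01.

z = -1.135. Critical value: -2.33. Fail to reject H₀.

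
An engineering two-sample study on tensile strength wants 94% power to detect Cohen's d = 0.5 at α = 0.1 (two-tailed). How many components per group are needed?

z_{α/2} = 1.645, z_β = Φ⁻¹(0.94) = 1.555. For medium effect (d = 0.5): n per group = 2(z_{α/2} + z_β)²/d² = 2(1.645 + 1.555)²/0.5² = 81.9 → 82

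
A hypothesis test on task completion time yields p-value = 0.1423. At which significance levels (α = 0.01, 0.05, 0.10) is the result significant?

p = 0.1423. Not significant at any of the given levels.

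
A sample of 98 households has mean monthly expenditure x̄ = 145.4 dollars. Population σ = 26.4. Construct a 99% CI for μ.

CI = x̄ ± z*(σ/√n) = 145.4 ± 2.576(26.4/√98) = 145.4 ± 6.87 = (138.53, 152.27)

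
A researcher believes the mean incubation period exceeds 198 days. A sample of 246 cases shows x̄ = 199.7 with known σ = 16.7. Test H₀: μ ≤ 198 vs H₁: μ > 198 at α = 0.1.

z = 1.597. Critical value: 1.28. Reject H₀.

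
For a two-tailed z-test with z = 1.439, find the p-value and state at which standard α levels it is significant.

p = 2·P(Z > |1.439|) = 2·(1 - Φ(1.439)) ≈ 0.1502. Not significant at any standard level.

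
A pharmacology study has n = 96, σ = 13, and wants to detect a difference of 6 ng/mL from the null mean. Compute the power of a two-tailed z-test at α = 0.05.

SE = σ/√n = 13/√96 = 1.327. Non-centrality λ = d/SE = 6/1.327 = 4.522. Power ≈ Φ(λ - z_{α/2}) = Φ(4.522 - 1.96) = Φ(2.562) = 0.995.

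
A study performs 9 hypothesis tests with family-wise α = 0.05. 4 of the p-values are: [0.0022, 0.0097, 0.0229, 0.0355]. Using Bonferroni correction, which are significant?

Bonferroni α = 0.05/9 = 0.00556. Significant p-values: [0.0022]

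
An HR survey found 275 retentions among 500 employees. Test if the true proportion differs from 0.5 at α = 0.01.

p̂ = 0.55, p₀ = 0.5. z = (p̂ - p₀)/√(p₀(1-p₀)/n) = 2.236. Critical: ±2.576. Fail to reject H₀.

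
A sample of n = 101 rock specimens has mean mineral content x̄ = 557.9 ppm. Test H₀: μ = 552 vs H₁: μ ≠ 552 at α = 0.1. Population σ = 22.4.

z = (x̄ - μ₀)/(σ/√n) = (557.9 - 552)/(22.4/√101) = 2.647. Critical value: ±1.645. Since |2.647| > 1.645, Reject H₀.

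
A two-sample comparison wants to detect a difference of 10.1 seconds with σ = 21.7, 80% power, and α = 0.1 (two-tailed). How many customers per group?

n per group = 2(z_α/2 + z_β)²σ²/d² = 2×(1.645 + 0.84)²×21.7²/10.1² = 57.01 → n = 58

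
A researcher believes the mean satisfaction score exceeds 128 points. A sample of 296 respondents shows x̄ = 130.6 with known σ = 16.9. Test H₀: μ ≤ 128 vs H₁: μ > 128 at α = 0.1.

z = 2.647. Critical value: 1.28. Reject H₀.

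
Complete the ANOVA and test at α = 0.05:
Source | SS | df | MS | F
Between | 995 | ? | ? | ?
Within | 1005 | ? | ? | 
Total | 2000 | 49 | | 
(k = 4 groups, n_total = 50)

df_between = 3, df_within = 46. MS_between = 331.67, MS_within = 21.85. F = 15.181, F_crit ≈ 2.807. Reject H₀.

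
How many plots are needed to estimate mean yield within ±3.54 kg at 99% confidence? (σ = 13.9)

n = (z*σ/E)² = (2.576×13.9/3.54)² = 102.3 → n = 103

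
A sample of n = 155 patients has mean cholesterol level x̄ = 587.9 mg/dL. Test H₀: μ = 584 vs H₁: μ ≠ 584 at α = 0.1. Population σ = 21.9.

z = (x̄ - μ₀)/(σ/√n) = (587.9 - 584)/(21.9/√155) = 2.217. Critical value: ±1.645. Since |2.217| > 1.645, Reject H₀.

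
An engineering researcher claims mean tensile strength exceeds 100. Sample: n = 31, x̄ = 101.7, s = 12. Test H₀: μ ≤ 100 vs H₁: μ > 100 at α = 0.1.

t = (101.7 - 100)/(12/√31) = 0.789, df = 30. Critical t = 1.31. Fail to reject H₀.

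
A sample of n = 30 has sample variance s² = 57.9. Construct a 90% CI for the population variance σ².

df = 29. χ²_{0.05} = 42.557, χ²_{0.95} = 17.708. CI for σ² = ((n-1)s²/χ²_{α/2}, (n-1)s²/χ²_{1-α/2}) = (29·57.9/42.557, 29·57.9/17.708) = (39.46, 94.82)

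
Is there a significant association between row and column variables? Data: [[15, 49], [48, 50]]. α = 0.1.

χ² = 10.628. df = 1, critical = 2.706. Reject H₀. Variables are dependent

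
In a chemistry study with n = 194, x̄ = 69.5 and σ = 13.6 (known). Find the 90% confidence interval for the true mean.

CI = x̄ ± z*(σ/√n) = 69.5 ± 1.645(13.6/√194) = 69.5 ± 1.61 = (67.89, 71.11)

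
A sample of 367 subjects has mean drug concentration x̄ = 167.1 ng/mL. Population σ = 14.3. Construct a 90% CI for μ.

CI = x̄ ± z*(σ/√n) = 167.1 ± 1.645(14.3/√367) = 167.1 ± 1.23 = (165.87, 168.33)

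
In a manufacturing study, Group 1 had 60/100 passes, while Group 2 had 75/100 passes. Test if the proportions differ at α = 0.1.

p̂₁ = 0.6, p̂₂ = 0.75, pooled p̂ = 0.675. z = -2.265. Critical: ±1.645. Reject H₀.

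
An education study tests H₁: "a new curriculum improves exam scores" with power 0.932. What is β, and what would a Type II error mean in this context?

β = 1 - power = 1 - 0.932 = 0.068. A Type II error is failing to reject H₀ when H₀ is false (false negative) — here, failing to conclude that a new curriculum improves exam scores when in fact it is true. Consequence: keeping the old curriculum when the new one would have helped students.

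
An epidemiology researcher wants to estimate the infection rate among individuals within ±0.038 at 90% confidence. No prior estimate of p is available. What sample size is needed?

Conservative approach: use p = 0.5 (maximizes p(1-p) = 0.25). n = z²(0.25)/E² = 1.645²×0.25/0.038² = 468.5 → n = 469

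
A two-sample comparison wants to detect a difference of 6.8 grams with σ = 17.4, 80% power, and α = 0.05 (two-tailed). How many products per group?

n per group = 2(z_α/2 + z_β)²σ²/d² = 2×(1.96 + 0.84)²×17.4²/6.8² = 102.7 → n = 103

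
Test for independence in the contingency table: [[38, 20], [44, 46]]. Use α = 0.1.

χ² = 3.947. df = 1, critical = 2.706. Reject H₀. Variables are dependent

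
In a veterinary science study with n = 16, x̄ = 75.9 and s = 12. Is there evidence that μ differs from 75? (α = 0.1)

t = (x̄ - μ₀)/(s/√n) = (75.9 - 75)/(12/√16) = 0.3. df = 15, critical t = ±1.753. Fail to reject H₀.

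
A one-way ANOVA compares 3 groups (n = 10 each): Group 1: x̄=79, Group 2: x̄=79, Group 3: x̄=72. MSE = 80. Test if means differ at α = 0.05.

Grand mean = 76.67. SS_between = 326.67, MS_between = 163.33. F = 2.042, F_crit ≈ 3.354. Fail to reject H₀.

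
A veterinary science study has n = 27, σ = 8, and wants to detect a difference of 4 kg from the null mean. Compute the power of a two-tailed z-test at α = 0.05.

SE = σ/√n = 8/√27 = 1.54. Non-centrality λ = d/SE = 4/1.54 = 2.598. Power ≈ Φ(λ - z_{α/2}) = Φ(2.598 - 1.96) = Φ(0.638) = 0.738.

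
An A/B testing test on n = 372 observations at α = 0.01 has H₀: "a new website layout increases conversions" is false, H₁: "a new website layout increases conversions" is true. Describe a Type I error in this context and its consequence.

Type I error: rejecting H₀ when it is true — concluding that a new website layout increases conversions when in fact it is not. Consequence: rolling out a layout that doesn't actually help — wasted engineering effort.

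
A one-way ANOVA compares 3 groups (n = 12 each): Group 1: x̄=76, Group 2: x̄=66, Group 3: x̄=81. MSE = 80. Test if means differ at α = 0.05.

Grand mean = 74.33. SS_between = 1400.0, MS_between = 700.0. F = 8.75, F_crit ≈ 3.285. Reject H₀.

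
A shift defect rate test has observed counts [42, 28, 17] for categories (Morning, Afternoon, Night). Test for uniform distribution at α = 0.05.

Expected = 29 each. χ² = Σ(O-E)²/E = 10.828. df = 2, critical value = 5.991. Reject H₀.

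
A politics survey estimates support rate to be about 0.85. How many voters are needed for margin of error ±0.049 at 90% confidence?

n = z²p(1-p)/E² = 1.645²×0.85×0.15/0.049² = 143.7 → n = 144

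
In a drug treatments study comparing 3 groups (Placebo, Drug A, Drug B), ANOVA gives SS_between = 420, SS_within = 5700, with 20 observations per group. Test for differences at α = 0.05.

df_between = 2, df_within = 57. F = MS_between/MS_within = 210.0/100.0 = 2.1. F_crit ≈ 3.159. Fail to reject H₀.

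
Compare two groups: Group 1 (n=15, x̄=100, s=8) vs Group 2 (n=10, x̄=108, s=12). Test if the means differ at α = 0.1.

Pooled sp = 9.76. t = -2.007, df = 23. Critical t = ±1.714. Reject H₀.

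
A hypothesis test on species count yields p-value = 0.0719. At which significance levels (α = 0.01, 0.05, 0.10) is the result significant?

p = 0.0719. Significant at: α = 0.1.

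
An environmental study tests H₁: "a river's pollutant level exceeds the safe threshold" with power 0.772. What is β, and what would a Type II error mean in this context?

β = 1 - power = 1 - 0.772 = 0.228. A Type II error is failing to reject H₀ when H₀ is false (false negative) — here, failing to conclude that a river's pollutant level exceeds the safe threshold when in fact it is true. Consequence: allowing unsafe pollution to continue.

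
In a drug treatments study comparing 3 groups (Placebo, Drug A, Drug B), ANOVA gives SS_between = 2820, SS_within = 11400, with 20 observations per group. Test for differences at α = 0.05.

df_between = 2, df_within = 57. F = MS_between/MS_within = 1410.0/200.0 = 7.05. F_crit ≈ 3.159. Reject H₀. At least one mean differs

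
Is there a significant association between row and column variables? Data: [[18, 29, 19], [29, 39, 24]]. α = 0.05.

χ² = 0.358. df = 2, critical = 5.991. Fail to reject H₀. No evidence of dependence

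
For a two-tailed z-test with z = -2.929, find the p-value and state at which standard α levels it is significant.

p = 2·P(Z > |-2.929|) = 2·(1 - Φ(2.929)) ≈ 0.0034. Significant at α = 0.1; Significant at α = 0.05; Significant at α = 0.01.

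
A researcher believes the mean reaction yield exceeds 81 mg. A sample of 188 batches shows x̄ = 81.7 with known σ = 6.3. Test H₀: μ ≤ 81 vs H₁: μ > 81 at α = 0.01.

z = 1.523. Critical value: 2.33. Fail to reject H₀.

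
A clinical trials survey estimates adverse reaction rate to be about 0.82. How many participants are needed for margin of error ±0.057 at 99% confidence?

n = z²p(1-p)/E² = 2.576²×0.82×0.18/0.057² = 301.5 → n = 302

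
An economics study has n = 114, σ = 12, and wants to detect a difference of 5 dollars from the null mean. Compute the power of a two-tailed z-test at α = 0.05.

SE = σ/√n = 12/√114 = 1.124. Non-centrality λ = d/SE = 5/1.124 = 4.449. Power ≈ Φ(λ - z_{α/2}) = Φ(4.449 - 1.96) = Φ(2.489) = 0.994.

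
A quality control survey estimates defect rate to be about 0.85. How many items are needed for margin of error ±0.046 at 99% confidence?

n = z²p(1-p)/E² = 2.576²×0.85×0.15/0.046² = 399.8 → n = 400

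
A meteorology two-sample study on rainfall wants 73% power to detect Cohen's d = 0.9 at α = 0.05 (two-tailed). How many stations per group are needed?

z_{α/2} = 1.96, z_β = Φ⁻¹(0.73) = 0.613. For large effect (d = 0.9): n per group = 2(z_{α/2} + z_β)²/d² = 2(1.96 + 0.613)²/0.9² = 16.3 → 17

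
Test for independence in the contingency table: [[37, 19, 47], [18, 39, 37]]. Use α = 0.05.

χ² = 14.269. df = 2, critical = 5.991. Reject H₀. Variables are dependent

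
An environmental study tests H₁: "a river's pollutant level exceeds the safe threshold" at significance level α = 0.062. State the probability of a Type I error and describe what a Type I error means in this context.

P(Type I error) = α = 0.062. A Type I error is rejecting H₀ when H₀ is actually true (false positive) — here, concluding that a river's pollutant level exceeds the safe threshold when in fact this is not the case. Consequence: shutting down a compliant factory unnecessarily.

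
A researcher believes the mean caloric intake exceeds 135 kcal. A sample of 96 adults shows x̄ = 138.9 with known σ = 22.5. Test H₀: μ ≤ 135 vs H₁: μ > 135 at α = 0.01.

z = 1.698. Critical value: 2.33. Fail to reject H₀.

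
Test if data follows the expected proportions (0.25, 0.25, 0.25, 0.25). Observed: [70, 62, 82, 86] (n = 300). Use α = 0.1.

Expected: [75.0, 75.0, 75.0, 75.0]. χ² = 4.853. df = 3, critical = 6.251. Fail to reject H₀.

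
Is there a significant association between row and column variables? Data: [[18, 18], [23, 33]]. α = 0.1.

χ² = 0.707. df = 1, critical = 2.706. Fail to reject H₀. No evidence of dependence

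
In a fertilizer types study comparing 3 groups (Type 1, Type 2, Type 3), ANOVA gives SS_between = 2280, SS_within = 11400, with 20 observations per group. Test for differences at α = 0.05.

df_between = 2, df_within = 57. F = MS_between/MS_within = 1140.0/200.0 = 5.7. F_crit ≈ 3.159. Reject H₀. At least one mean differs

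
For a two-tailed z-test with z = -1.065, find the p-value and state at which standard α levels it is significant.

p = 2·P(Z > |-1.065|) = 2·(1 - Φ(1.065)) ≈ 0.2869. Not significant at any standard level.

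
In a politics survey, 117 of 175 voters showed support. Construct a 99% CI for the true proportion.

p̂ = 0.669. CI = p̂ ± z*√(p̂(1-p̂)/n) = (0.577, 0.76)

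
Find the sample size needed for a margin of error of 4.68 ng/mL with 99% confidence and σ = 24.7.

n = (z*σ/E)² = (2.576×24.7/4.68)² = 184.8 → n = 185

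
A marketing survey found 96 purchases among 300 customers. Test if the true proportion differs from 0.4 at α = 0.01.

p̂ = 0.32, p₀ = 0.4. z = (p̂ - p₀)/√(p₀(1-p₀)/n) = -2.828. Critical: ±2.576. Reject H₀.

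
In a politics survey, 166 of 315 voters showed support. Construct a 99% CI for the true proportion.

p̂ = 0.527. CI = p̂ ± z*√(p̂(1-p̂)/n) = (0.455, 0.599)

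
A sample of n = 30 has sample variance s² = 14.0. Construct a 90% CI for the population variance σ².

df = 29. χ²_{0.05} = 42.557, χ²_{0.95} = 17.708. CI for σ² = ((n-1)s²/χ²_{α/2}, (n-1)s²/χ²_{1-α/2}) = (29·14.0/42.557, 29·14.0/17.708) = (9.54, 22.93)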